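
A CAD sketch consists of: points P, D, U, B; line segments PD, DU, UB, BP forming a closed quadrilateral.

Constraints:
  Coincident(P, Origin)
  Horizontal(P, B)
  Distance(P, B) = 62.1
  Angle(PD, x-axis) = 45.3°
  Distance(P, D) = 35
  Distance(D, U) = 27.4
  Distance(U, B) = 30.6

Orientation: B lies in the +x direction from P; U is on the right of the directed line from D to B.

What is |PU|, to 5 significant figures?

31.586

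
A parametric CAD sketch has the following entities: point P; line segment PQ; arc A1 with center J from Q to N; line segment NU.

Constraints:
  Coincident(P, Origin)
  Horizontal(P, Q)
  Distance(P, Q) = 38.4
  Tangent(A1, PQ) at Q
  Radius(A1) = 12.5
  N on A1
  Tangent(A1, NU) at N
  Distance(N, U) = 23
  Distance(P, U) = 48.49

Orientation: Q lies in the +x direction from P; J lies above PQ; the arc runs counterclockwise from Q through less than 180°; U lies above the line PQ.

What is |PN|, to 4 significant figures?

51.79

Checks: |JN| = 12.50 ✓; ∠(JN, NU) = 90.00° ✓; |NU| = 23.00 ✓; |PU| = 48.49 ✓.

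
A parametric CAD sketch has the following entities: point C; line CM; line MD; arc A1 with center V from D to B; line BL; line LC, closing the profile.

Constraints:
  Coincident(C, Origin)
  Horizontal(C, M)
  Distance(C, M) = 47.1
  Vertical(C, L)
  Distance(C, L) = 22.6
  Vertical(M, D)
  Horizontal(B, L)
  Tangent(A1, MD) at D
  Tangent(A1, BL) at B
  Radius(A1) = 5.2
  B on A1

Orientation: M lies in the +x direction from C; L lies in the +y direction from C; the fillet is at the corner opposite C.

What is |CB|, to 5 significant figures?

47.606

The virtual corner opposite C is at (47.100, 22.600). Tangency of A1 to MD means the radius VD is perpendicular to MD and the tangent condition forces VB to be normal to BL, with radius 5.2, so the center V sits 5.2 in from both sides at V = (41.900, 17.400). That places the tangent points at D = (47.100, 17.400) on MD and B = (41.900, 22.600) on BL. Then |CB| = |B − C| = 47.606.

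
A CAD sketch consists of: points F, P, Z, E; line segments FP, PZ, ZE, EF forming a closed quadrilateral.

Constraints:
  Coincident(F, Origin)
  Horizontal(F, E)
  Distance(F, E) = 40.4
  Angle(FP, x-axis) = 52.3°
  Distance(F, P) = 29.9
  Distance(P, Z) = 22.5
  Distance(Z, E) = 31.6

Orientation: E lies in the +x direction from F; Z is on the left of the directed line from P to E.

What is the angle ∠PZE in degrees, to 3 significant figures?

71.3°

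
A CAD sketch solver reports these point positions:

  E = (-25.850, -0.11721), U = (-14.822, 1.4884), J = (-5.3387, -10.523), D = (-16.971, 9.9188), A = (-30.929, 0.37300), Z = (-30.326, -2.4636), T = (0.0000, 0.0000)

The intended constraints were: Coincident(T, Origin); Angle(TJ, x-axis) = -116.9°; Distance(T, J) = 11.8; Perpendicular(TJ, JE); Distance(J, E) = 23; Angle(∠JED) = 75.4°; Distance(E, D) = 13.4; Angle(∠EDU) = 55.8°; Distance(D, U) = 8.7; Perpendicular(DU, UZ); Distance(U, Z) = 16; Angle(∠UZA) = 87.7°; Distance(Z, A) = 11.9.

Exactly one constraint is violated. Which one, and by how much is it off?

Distance(Z, A) = 11.9 — off by 9.00.

T = (0.00, 0.00) ✓; TJ at -116.9° ✓; |TJ| = 11.80 ✓; ∠(TJ, JE) = 90.00° ✓; |JE| = 23.00 ✓; ∠JED = 75.40° ✓; |ED| = 13.40 ✓; ∠EDU = 55.80° ✓; |DU| = 8.700 ✓; ∠(DU, UZ) = 90.00° ✓; |UZ| = 16.00 ✓; ∠UZA = 87.70° ✓; |ZA| = 2.900 ✗.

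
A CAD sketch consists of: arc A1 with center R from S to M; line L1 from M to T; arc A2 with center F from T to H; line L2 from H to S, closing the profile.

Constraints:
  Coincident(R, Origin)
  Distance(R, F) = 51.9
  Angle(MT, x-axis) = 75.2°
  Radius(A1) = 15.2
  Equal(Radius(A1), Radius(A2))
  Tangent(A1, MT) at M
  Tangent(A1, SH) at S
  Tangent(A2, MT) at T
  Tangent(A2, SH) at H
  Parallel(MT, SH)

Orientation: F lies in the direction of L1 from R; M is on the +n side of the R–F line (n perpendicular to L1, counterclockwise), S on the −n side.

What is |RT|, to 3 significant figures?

54.1

The slot axis is L1's direction at 75.2°, so u = (cos 75.2°, sin 75.2°) = (0.255, 0.967) and n = (−sin 75.2°, cos 75.2°) = (-0.967, 0.255). R is at the origin and F lies 51.9 along u from R, so F = 51.9·u = (13.3, 50.2). Tangency of A1 to both parallel lines with radius 15.2 puts M and S at R ± 15.2·n: M = (-14.7, 3.88), S = (14.7, -3.88). Equal radii place T and H the same way about F: T = F + 15.2·n = (-1.44, 54.1), H = F − 15.2·n = (28.0, 46.3). Then |RT| = |T − R| = 54.1.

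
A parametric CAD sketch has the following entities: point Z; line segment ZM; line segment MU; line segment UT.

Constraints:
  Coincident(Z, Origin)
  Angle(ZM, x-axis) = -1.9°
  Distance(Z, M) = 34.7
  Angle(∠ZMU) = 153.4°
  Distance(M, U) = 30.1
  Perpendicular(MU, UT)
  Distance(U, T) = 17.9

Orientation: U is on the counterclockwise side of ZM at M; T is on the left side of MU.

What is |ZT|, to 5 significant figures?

61.173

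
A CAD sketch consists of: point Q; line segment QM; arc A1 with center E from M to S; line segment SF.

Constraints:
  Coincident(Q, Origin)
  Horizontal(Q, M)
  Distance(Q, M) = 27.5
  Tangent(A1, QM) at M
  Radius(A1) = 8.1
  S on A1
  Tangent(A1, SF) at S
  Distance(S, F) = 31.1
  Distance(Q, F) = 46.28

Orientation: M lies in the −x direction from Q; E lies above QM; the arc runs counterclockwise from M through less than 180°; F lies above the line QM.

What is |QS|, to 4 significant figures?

21.49

Q is at the origin; QM is horizontal with |QM| = 27.5 and M on the −x side, so M = (-27.50, 0.000). Tangency of A1 to QM means the radius EM is perpendicular to QM, so E = M + (0, 8.1) = (-27.50, 8.100). Since ES ⟂ SF (tangency), |EF| = √(8.1² + 31.1²) = 32.14 regardless of where S sits on A1. So F lies on both circle(Q, 46.28) and circle(E, 32.14); the above-QM intersection is F = (-23.33, 39.97). S is the foot of the tangent from F: S = (-19.46, 9.108).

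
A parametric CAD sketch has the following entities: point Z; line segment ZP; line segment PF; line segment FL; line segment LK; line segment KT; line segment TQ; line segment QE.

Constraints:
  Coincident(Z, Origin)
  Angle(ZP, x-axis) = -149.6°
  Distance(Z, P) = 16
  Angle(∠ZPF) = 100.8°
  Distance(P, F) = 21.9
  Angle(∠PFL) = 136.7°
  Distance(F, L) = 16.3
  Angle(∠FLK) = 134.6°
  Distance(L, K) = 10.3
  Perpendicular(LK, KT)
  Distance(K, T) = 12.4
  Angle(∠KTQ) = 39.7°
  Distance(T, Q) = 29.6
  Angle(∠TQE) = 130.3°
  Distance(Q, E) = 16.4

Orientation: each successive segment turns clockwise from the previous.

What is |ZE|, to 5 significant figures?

64.082

∠KTQ = 39.7° gives TQ at 172.20° from the x-axis; with |TQ| = 29.6, Q = (-40.983, 26.504). ∠TQE = 130.3° gives QE at 122.50° from the x-axis; with |QE| = 16.4, E = (-49.795, 40.336). Then |ZE| = |E − Z| = 64.082.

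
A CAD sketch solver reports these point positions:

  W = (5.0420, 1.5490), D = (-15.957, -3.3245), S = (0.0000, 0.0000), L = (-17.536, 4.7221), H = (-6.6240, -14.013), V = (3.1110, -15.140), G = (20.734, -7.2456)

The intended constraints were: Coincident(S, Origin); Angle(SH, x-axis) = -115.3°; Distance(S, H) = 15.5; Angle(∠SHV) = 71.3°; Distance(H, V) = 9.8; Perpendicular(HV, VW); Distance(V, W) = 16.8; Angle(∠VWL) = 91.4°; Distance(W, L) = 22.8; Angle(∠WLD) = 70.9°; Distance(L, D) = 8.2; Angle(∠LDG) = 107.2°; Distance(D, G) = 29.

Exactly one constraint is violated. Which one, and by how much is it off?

Distance(D, G) = 29 — off by 7.90.

S = (0.00, 0.00) ✓; SH at -115.3° ✓; |SH| = 15.50 ✓; ∠SHV = 71.30° ✓; |HV| = 9.800 ✓; ∠(HV, VW) = 90.00° ✓; |VW| = 16.80 ✓; ∠VWL = 91.40° ✓; |WL| = 22.80 ✓; ∠WLD = 70.90° ✓; |LD| = 8.200 ✓; ∠LDG = 107.2° ✓; |DG| = 36.90 ✗.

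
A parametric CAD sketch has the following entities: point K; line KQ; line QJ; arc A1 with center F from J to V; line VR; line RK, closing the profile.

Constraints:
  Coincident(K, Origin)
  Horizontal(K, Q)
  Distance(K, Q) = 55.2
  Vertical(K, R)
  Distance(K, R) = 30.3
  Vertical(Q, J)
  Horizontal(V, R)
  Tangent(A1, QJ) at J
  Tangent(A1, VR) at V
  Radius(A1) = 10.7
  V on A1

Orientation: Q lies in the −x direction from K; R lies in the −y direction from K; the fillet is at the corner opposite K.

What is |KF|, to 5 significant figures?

48.625

K is at the origin; KQ is horizontal with |KQ| = 55.2 and Q on the −x side, so Q = (-55.200, 0.0000). KR is vertical with |KR| = 30.3 and R on the −y side, so R = (0.0000, -30.300). The virtual corner opposite K is at (-55.200, -30.300). The tangent condition forces FJ to be normal to QJ and since A1 is tangent to VR there, FV ⟂ VR, with radius 10.7, so the center F sits 10.7 in from both sides at F = (-44.500, -19.600). Then |KF| = |F − K| = 48.625.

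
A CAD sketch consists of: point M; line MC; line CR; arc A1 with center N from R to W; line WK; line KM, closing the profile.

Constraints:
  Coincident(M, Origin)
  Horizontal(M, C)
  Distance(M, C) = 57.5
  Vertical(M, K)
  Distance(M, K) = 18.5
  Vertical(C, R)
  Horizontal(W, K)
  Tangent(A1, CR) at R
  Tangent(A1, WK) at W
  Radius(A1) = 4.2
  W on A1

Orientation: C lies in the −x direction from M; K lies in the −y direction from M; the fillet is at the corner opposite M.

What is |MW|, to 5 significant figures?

56.419

M is at the origin; MC is horizontal with |MC| = 57.5 and C on the −x side, so C = (-57.500, 0.0000). M and K share the same x with |MK| = 18.5 and K on the −y side, so K = (0.0000, -18.500). The virtual corner opposite M is at (-57.500, -18.500). A1 meets CR tangentially, so NR is at right angles to CR and A1 meets WK tangentially, so NW is at right angles to WK, with radius 4.2, so the center N sits 4.2 in from both sides at N = (-53.300, -14.300). That places the tangent points at R = (-57.500, -14.300) on CR and W = (-53.300, -18.500) on WK. Then |MW| = |W − M| = 56.419.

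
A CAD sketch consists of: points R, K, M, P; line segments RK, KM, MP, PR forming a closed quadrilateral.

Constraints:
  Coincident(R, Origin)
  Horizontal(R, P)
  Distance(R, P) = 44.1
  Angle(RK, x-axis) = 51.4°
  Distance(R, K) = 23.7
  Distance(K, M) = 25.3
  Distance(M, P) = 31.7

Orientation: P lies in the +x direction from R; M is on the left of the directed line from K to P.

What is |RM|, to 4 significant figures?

48.08

Checks: |KM| = 25.30 ✓; |MP| = 31.70 ✓.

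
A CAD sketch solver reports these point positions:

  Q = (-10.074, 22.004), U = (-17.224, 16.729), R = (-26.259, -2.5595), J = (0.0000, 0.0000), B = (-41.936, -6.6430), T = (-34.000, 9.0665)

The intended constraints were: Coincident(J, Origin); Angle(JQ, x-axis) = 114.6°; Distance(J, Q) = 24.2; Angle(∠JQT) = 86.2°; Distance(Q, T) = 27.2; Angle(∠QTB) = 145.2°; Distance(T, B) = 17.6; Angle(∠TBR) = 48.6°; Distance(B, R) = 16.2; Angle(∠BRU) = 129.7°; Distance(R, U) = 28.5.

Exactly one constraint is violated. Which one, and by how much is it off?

Distance(R, U) = 28.5 — off by 7.20.

J = (0.00, 0.00) ✓; JQ at 114.6° ✓; |JQ| = 24.20 ✓; ∠JQT = 86.20° ✓; |QT| = 27.20 ✓; ∠QTB = 145.2° ✓; |TB| = 17.60 ✓; ∠TBR = 48.60° ✓; |BR| = 16.20 ✓; ∠BRU = 129.7° ✓; |RU| = 21.30 ✗.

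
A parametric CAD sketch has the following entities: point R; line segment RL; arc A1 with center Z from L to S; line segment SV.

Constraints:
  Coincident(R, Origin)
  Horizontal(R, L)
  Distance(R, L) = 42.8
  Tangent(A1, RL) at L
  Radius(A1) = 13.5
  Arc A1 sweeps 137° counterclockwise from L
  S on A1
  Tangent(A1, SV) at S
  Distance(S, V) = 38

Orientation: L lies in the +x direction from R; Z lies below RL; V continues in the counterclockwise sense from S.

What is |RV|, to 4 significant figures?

78.72

On A1, L sits at bearing 90° from Z; a 137° counterclockwise sweep puts S at bearing 227°, so S = Z + 13.5·(cos 227°, sin 227°) = (33.59, -23.37). A1 meets SV tangentially, so ZS is at right angles to SV, so SV runs along (−sin 227°, cos 227°); with |SV| = 38.0, V = (61.38, -49.29). Then |RV| = |V − R| = 78.72.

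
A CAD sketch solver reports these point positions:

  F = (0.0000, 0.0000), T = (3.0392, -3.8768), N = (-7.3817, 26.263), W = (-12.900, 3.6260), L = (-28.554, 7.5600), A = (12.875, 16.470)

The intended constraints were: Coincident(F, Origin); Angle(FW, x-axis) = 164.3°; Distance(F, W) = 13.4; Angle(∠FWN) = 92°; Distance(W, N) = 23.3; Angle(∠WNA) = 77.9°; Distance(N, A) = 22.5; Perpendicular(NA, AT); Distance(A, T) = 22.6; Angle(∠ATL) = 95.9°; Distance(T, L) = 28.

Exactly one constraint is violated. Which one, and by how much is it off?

Distance(T, L) = 28 — off by 5.60.

F = (0.00, 0.00) ✓; FW at 164.3° ✓; |FW| = 13.40 ✓; ∠FWN = 92.00° ✓; |WN| = 23.30 ✓; ∠WNA = 77.90° ✓; |NA| = 22.50 ✓; ∠(NA, AT) = 90.00° ✓; |AT| = 22.60 ✓; ∠ATL = 95.90° ✓; |TL| = 33.60 ✗.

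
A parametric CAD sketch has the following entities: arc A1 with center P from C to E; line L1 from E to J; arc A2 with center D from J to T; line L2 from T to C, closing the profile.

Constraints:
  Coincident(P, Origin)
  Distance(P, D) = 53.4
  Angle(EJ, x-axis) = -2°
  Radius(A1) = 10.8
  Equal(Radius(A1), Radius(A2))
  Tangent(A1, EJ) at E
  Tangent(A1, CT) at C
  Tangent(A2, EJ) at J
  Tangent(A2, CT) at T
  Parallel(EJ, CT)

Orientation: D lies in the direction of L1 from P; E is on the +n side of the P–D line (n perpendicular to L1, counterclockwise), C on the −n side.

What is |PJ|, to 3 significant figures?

54.5

The slot axis is L1's direction at -2.0°, so u = (cos -2.0°, sin -2.0°) = (0.999, -0.0349) and n = (−sin -2.0°, cos -2.0°) = (0.0349, 0.999). P is at the origin and D lies 53.4 along u from P, so D = 53.4·u = (53.4, -1.86). Tangency of A1 to both parallel lines with radius 10.8 puts E and C at P ± 10.8·n: E = (0.377, 10.8), C = (-0.377, -10.8). Equal radii place J and T the same way about D: J = D + 10.8·n = (53.7, 8.93), T = D − 10.8·n = (53.0, -12.7). Then |PJ| = |J − P| = 54.5.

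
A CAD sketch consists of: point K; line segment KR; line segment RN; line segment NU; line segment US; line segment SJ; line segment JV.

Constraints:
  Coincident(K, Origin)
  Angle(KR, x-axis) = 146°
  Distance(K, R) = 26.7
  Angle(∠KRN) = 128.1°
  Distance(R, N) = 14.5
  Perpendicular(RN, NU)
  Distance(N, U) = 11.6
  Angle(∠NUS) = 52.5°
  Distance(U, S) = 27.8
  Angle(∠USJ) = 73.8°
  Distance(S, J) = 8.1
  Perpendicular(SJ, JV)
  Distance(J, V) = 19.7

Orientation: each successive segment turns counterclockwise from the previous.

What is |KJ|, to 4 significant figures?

34.75

∠NUS = 52.5° gives US at 55.40° from the x-axis; with |US| = 27.8, S = (-16.58, 22.32). ∠USJ = 73.8° gives SJ at 161.6° from the x-axis; with |SJ| = 8.1, J = (-24.27, 24.88). Then |KJ| = |J − K| = 34.75.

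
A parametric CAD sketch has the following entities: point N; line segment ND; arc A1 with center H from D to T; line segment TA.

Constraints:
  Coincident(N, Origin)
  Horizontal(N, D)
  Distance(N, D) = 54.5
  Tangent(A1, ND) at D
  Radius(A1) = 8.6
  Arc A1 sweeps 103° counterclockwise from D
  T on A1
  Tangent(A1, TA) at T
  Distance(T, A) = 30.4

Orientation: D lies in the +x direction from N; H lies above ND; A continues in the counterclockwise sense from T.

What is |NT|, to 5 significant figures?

63.756

N is at the origin; N and D share the same y with |ND| = 54.5 and D on the +x side, so D = (54.500, 0.0000). Since A1 is tangent to ND there, HD ⟂ ND, so H = D + (0, 8.6) = (54.500, 8.6000). On A1, D sits at bearing -90° from H; a 103° counterclockwise sweep puts T at bearing 13°, so T = H + 8.6·(cos 13°, sin 13°) = (62.880, 10.535). Then |NT| = |T − N| = 63.756.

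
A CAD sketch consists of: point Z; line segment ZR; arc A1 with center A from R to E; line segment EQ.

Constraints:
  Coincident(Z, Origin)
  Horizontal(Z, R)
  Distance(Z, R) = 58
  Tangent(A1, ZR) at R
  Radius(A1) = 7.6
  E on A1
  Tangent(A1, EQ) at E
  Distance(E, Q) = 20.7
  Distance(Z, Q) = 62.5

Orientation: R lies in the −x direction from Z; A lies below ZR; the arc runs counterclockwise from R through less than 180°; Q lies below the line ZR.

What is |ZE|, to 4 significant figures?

65.68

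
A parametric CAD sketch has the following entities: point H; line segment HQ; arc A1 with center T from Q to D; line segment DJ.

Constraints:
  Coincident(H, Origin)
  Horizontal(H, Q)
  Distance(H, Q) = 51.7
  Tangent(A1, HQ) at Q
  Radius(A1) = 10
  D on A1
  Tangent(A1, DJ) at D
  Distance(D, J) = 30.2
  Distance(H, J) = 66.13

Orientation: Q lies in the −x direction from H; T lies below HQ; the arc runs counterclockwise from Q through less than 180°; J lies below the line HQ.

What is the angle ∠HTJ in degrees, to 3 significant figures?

100°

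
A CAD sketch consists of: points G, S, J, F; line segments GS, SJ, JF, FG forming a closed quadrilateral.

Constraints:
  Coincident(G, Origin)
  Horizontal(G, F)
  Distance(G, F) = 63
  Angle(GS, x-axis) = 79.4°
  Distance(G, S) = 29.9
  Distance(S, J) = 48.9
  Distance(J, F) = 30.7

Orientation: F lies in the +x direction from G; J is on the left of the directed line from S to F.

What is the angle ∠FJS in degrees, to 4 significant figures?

106.2°

Checks: |SJ| = 48.90 ✓; |JF| = 30.70 ✓.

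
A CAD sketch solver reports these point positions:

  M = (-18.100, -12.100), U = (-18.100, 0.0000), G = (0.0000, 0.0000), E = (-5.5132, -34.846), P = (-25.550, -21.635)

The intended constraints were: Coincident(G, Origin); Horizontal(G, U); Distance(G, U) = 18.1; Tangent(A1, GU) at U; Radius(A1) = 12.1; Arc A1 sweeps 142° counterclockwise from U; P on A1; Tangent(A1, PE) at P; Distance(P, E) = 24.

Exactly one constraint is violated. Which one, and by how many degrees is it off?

Tangent(A1, PE) at P — off by 4.60°.

G = (0.00, 0.00) ✓; G.y = 0.00, U.y = 0.00 ✓; |GU| = 18.10 ✓; ∠(MU, UG) = 90.00° ✓; |MU| = 12.10 ✓; bearing(M→P) − bearing(M→U) = 142.0° ✓; |MP| = 12.10 ✓; ∠(MP, PE) = 85.40° ✗; |PE| = 24.00 ✓.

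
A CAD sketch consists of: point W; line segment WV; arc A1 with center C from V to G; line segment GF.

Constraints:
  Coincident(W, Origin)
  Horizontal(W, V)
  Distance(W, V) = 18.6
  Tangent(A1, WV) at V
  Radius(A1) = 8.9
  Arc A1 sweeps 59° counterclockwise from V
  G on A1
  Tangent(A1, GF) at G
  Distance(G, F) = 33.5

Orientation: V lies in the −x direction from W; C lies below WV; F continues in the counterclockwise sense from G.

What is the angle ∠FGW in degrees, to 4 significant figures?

130.3°

W is at the origin; W and V share the same y with |WV| = 18.6 and V on the −x side, so V = (-18.60, 0.000). Since A1 is tangent to WV there, CV ⟂ WV, so C = V + (0, -8.9) = (-18.60, -8.900). On A1, V sits at bearing 90° from C; a 59° counterclockwise sweep puts G at bearing 149°, so G = C + 8.9·(cos 149°, sin 149°) = (-26.23, -4.316). Since A1 is tangent to GF there, CG ⟂ GF, so GF runs along (−sin 149°, cos 149°); with |GF| = 33.5, F = (-43.48, -33.03). Then cos ∠FGW = GF·GW / (|GF||GW|), giving 130.3°.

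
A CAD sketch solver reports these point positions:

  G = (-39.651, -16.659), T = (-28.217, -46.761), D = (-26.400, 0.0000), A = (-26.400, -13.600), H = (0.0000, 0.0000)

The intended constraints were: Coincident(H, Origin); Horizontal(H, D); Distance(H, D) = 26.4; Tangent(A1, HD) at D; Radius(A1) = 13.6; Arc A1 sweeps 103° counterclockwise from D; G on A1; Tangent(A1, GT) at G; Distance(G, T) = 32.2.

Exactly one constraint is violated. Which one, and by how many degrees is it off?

Tangent(A1, GT) at G — off by 7.80°.

H = (0.00, 0.00) ✓; H.y = 0.00, D.y = 0.00 ✓; |HD| = 26.40 ✓; ∠(AD, DH) = 90.00° ✓; |AD| = 13.60 ✓; bearing(A→G) − bearing(A→D) = 103.0° ✓; |AG| = 13.60 ✓; ∠(AG, GT) = 82.20° ✗; |GT| = 32.20 ✓.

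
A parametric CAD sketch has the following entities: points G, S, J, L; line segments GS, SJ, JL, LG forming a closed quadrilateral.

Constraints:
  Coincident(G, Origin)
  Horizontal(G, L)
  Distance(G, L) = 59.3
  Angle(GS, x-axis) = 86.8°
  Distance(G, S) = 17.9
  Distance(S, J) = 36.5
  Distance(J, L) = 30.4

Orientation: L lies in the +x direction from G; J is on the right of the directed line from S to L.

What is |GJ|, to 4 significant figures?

29.78

Checks: |SJ| = 36.50 ✓; |JL| = 30.40 ✓.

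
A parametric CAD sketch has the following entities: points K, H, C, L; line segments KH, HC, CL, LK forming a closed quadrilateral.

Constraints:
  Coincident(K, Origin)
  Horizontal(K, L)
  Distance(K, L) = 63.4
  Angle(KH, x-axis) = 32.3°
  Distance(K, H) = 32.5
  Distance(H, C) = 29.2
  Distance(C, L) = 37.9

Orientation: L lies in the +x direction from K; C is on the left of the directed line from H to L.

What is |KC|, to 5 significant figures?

61.608

Checks: K = (0.00, 0.00) ✓; |HC| = 29.20 ✓; |CL| = 37.90 ✓.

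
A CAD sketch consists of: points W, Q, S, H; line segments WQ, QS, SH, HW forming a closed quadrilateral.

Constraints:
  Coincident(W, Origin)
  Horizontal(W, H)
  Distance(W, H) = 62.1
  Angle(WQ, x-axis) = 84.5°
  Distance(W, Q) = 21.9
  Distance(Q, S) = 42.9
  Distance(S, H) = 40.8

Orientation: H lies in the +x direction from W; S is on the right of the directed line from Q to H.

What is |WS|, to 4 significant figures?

28.43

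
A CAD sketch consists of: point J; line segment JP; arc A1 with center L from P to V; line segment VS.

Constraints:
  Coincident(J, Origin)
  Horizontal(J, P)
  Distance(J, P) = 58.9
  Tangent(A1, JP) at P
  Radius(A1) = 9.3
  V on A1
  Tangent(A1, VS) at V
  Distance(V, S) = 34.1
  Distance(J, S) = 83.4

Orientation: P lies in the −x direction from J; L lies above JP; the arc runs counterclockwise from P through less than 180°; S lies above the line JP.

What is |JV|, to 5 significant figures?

53.580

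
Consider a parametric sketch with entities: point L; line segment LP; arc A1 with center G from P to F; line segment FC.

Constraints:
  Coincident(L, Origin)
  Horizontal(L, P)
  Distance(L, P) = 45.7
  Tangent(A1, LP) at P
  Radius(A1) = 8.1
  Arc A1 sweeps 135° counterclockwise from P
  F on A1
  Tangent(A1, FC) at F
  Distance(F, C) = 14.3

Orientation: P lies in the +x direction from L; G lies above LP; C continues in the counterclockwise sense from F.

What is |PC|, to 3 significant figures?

24.3

L is at the origin; L and P share the same y with |LP| = 45.7 and P on the +x side, so P = (45.7, 0.00). Since A1 is tangent to LP there, GP ⟂ LP, so G = P + (0, 8.1) = (45.7, 8.10). On A1, P sits at bearing -90° from G; a 135° counterclockwise sweep puts F at bearing 45°, so F = G + 8.1·(cos 45°, sin 45°) = (51.4, 13.8). A1 meets FC tangentially, so GF is at right angles to FC, so FC runs along (−sin 45°, cos 45°); with |FC| = 14.3, C = (41.3, 23.9). Then |PC| = |C − P| = 24.3.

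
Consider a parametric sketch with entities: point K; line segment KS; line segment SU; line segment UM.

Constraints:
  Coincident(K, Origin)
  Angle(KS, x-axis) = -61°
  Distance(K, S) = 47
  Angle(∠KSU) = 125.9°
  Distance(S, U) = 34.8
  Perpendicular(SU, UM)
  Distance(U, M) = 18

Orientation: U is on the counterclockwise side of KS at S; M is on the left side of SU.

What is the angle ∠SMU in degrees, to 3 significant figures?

62.7°

∠KSU = 125.9°, so SU runs at -61.0° + (180° − 125.9°) = -6.90° from the x-axis; with |SU| = 34.8, U = S + 34.8·(cos -6.90°, sin -6.90°) = (57.3, -45.3). SU ⟂ UM; with |UM| = 18.0 on the left of SU, M = U + 18.0·(0.120, 0.993) = (59.5, -27.4). Then cos ∠SMU = MS·MU / (|MS||MU|), giving 62.7°.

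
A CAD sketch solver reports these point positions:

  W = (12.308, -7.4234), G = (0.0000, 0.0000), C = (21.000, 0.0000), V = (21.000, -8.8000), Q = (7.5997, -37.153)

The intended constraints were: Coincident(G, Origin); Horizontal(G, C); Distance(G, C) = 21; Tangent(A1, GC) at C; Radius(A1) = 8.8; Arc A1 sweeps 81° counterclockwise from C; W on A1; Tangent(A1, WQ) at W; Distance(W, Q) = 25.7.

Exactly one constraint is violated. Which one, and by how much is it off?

Distance(W, Q) = 25.7 — off by 4.40.

G = (0.00, 0.00) ✓; G.y = 0.00, C.y = 0.00 ✓; |GC| = 21.00 ✓; ∠(VC, CG) = 90.00° ✓; |VC| = 8.800 ✓; bearing(V→W) − bearing(V→C) = 81.00° ✓; |VW| = 8.800 ✓; ∠(VW, WQ) = 90.00° ✓; |WQ| = 30.10 ✗.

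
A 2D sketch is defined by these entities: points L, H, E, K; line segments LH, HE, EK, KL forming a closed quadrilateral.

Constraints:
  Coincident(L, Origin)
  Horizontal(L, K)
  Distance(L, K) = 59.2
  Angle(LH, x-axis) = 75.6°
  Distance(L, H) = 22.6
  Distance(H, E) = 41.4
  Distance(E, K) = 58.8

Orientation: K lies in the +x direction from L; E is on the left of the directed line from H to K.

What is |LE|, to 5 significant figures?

62.337

Checks: |HE| = 41.40 ✓; |EK| = 58.80 ✓.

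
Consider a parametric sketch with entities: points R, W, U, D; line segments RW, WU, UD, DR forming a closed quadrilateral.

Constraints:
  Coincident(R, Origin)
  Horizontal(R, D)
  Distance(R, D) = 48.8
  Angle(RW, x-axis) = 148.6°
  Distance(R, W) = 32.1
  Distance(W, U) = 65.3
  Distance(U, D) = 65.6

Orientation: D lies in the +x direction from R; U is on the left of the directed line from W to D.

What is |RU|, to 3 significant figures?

63.6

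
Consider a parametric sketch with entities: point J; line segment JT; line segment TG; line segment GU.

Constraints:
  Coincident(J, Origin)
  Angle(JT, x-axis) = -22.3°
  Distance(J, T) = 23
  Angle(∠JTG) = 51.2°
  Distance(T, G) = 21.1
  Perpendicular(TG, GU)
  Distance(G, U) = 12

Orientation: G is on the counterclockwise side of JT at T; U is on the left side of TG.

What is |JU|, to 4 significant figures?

8.935

J is at the origin; JT runs at -22.3° with length 23.0, so T = 23.0·(cos -22.3°, sin -22.3°) = (21.28, -8.727). ∠JTG = 51.2°, so TG runs at -22.3° + (180° − 51.2°) = 106.5° from the x-axis; with |TG| = 21.1, G = T + 21.1·(cos 106.5°, sin 106.5°) = (15.29, 11.50). TG ⟂ GU; with |GU| = 12.0 on the left of TG, U = G + 12.0·(-0.9588, -0.2840) = (3.781, 8.095). Then |JU| = |U − J| = 8.935.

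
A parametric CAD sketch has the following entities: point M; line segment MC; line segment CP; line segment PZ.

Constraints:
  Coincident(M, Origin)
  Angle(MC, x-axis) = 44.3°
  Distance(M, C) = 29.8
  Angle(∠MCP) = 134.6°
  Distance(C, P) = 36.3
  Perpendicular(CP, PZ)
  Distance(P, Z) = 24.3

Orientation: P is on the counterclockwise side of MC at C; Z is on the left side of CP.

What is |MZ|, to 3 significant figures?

57.3

M is at the origin; MC runs at 44.3° with length 29.8, so C = 29.8·(cos 44.3°, sin 44.3°) = (21.3, 20.8). ∠MCP = 134.6°, so CP runs at 44.3° + (180° − 134.6°) = 89.7° from the x-axis; with |CP| = 36.3, P = C + 36.3·(cos 89.7°, sin 89.7°) = (21.5, 57.1). CP ⟂ PZ; with |PZ| = 24.3 on the left of CP, Z = P + 24.3·(-1.00, 0.00524) = (-2.78, 57.2). Then |MZ| = |Z − M| = 57.3.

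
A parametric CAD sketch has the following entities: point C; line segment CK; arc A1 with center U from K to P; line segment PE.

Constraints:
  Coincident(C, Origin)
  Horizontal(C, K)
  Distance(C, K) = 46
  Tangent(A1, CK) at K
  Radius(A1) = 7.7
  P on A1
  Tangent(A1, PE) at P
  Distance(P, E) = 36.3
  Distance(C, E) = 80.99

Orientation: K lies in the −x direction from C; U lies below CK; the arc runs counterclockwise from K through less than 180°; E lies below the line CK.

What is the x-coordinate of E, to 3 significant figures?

-74.8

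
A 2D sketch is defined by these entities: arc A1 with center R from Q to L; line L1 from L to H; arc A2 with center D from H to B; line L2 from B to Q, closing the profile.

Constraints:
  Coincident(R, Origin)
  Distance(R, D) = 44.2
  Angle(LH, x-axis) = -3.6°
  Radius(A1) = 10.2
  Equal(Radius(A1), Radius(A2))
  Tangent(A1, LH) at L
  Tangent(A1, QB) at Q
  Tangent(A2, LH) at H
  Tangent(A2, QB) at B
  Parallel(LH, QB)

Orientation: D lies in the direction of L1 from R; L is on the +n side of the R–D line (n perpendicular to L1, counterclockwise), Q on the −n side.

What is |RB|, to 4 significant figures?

45.36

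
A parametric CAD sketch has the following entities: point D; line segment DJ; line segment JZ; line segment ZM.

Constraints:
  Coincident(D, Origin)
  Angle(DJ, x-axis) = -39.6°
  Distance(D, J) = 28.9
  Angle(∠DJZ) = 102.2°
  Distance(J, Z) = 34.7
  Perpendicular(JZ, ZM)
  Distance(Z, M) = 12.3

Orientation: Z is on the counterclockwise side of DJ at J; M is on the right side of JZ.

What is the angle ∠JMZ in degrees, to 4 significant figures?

70.48°

D is at the origin; DJ runs at -39.6° with length 28.9, so J = 28.9·(cos -39.6°, sin -39.6°) = (22.27, -18.42). ∠DJZ = 102.2°, so JZ runs at -39.6° + (180° − 102.2°) = 38.20° from the x-axis; with |JZ| = 34.7, Z = J + 34.7·(cos 38.20°, sin 38.20°) = (49.54, 3.037). JZ is perpendicular to ZM; with |ZM| = 12.3 on the right of JZ, M = Z + 12.3·(0.6184, -0.7859) = (57.14, -6.629). Then cos ∠JMZ = MJ·MZ / (|MJ||MZ|), giving 70.48°.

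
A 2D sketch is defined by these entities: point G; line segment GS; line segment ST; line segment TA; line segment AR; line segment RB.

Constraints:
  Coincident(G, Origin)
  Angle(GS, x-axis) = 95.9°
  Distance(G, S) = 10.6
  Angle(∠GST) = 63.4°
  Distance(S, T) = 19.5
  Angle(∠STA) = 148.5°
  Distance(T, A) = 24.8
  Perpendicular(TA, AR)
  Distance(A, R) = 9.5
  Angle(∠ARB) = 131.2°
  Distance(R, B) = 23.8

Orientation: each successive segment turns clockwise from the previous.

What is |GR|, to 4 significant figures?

33.03

∠STA = 148.5° gives TA at -52.20° from the x-axis; with |TA| = 24.8, A = (32.35, -15.94). The perpendicularity gives AR at right angles to TA, so AR runs at -142.2°; with |AR| = 9.5, R = (24.85, -21.77). Then |GR| = |R − G| = 33.03.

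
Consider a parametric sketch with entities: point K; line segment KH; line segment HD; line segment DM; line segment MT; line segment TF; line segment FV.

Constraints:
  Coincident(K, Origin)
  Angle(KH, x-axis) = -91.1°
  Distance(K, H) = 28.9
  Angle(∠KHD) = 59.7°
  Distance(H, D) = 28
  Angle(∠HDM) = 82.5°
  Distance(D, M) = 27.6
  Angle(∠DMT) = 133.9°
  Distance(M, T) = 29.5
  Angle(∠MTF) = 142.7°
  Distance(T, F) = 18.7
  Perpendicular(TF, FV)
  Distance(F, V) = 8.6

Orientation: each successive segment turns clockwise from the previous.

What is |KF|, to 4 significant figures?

38.07

K is at the origin; KH runs at -91.1° with length 28.9, so H = (-0.5548, -28.89). ∠KHD = 59.7° gives HD at 148.6° from the x-axis; with |HD| = 28.0, D = (-24.45, -14.31). ∠HDM = 82.5° gives DM at 51.10° from the x-axis; with |DM| = 27.6, M = (-7.122, 7.173). ∠DMT = 133.9° gives MT at 5.000° from the x-axis; with |MT| = 29.5, T = (22.27, 9.744). ∠MTF = 142.7° gives TF at -32.30° from the x-axis; with |TF| = 18.7, F = (38.07, -0.2482). Then |KF| = |F − K| = 38.07.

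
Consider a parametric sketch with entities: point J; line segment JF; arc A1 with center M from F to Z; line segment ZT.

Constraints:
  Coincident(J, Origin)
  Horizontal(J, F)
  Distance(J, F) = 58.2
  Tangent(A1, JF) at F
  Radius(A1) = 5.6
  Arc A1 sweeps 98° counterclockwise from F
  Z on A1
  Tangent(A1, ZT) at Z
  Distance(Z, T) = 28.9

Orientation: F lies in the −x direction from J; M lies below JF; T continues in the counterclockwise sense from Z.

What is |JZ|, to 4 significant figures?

64.06

J is at the origin; J and F share the same y with |JF| = 58.2 and F on the −x side, so F = (-58.20, 0.000). Tangency of A1 to JF means the radius MF is perpendicular to JF, so M = F + (0, -5.6) = (-58.20, -5.600). On A1, F sits at bearing 90° from M; a 98° counterclockwise sweep puts Z at bearing 188°, so Z = M + 5.6·(cos 188°, sin 188°) = (-63.75, -6.379). Then |JZ| = |Z − J| = 64.06.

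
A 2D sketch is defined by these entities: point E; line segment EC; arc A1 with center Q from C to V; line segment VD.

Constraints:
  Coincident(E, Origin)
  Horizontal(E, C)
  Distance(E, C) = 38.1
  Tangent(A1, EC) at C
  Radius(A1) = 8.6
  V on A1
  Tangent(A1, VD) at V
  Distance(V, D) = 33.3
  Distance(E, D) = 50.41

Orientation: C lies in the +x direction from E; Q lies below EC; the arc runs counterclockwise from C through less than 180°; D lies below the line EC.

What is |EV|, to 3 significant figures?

30.7

E is at the origin; EC is horizontal with |EC| = 38.1 and C on the +x side, so C = (38.1, 0.00). Since A1 is tangent to EC there, QC ⟂ EC, so Q = C + (0, -8.6) = (38.1, -8.60). Since QV ⟂ VD (tangency), |QD| = √(8.6² + 33.3²) = 34.4 regardless of where V sits on A1. So D lies on both circle(E, 50.41) and circle(Q, 34.4); the below-EC intersection is D = (28.5, -41.6). V is the foot of the tangent from D: V = (29.5, -8.33).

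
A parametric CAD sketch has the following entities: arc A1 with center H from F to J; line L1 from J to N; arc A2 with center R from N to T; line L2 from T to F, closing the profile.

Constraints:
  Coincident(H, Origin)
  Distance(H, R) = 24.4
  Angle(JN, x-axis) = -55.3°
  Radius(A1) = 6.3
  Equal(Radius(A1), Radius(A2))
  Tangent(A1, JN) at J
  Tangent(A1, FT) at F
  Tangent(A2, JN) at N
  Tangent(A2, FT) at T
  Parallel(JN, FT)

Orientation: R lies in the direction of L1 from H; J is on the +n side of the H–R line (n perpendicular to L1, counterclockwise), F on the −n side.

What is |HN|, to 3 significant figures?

25.2

The slot axis is L1's direction at -55.3°, so u = (cos -55.3°, sin -55.3°) = (0.569, -0.822) and n = (−sin -55.3°, cos -55.3°) = (0.822, 0.569). H is at the origin and R lies 24.4 along u from H, so R = 24.4·u = (13.9, -20.1). Tangency of A1 to both parallel lines with radius 6.3 puts J and F at H ± 6.3·n: J = (5.18, 3.59), F = (-5.18, -3.59). Equal radii place N and T the same way about R: N = R + 6.3·n = (19.1, -16.5), T = R − 6.3·n = (8.71, -23.6). Then |HN| = |N − H| = 25.2.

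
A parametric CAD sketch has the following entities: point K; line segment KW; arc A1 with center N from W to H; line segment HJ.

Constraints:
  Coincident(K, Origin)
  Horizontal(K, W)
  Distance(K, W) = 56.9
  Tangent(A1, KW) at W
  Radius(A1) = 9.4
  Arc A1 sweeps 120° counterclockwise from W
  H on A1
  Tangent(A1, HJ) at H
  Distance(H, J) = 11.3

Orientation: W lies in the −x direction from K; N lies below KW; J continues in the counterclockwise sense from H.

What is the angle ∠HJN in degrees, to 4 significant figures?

39.76°

K is at the origin; KW is horizontal with |KW| = 56.9 and W on the −x side, so W = (-56.90, 0.000). A1 meets KW tangentially, so NW is at right angles to KW, so N = W + (0, -9.4) = (-56.90, -9.400). On A1, W sits at bearing 90° from N; a 120° counterclockwise sweep puts H at bearing 210°, so H = N + 9.4·(cos 210°, sin 210°) = (-65.04, -14.10). Tangency of A1 to HJ means the radius NH is perpendicular to HJ, so HJ runs along (−sin 210°, cos 210°); with |HJ| = 11.3, J = (-59.39, -23.89). Then cos ∠HJN = JH·JN / (|JH||JN|), giving 39.76°.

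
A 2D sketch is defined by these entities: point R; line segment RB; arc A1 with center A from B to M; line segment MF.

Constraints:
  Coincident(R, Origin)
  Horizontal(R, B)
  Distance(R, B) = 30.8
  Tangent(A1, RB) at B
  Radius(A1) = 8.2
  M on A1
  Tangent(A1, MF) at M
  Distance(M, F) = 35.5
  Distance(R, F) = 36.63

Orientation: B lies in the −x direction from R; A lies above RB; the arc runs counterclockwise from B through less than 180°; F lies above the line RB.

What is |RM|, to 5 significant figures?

23.935

R is at the origin; RB is horizontal with |RB| = 30.8 and B on the −x side, so B = (-30.800, 0.0000). Since A1 is tangent to RB there, AB ⟂ RB, so A = B + (0, 8.2) = (-30.800, 8.2000). Since AM ⟂ MF (tangency), |AF| = √(8.2² + 35.5²) = 36.435 regardless of where M sits on A1. So F lies on both circle(R, 36.63) and circle(A, 36.435); the above-RB intersection is F = (-7.1591, 35.924). M is the foot of the tangent from F: M = (-23.523, 4.4201).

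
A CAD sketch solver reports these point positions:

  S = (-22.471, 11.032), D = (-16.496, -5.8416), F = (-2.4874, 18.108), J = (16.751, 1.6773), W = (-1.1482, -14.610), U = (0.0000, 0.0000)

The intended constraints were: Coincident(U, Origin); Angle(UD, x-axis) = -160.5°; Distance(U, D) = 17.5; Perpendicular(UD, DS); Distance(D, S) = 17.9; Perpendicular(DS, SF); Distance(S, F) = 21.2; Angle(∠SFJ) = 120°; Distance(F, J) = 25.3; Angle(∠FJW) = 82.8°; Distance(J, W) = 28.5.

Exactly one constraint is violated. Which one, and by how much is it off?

Distance(J, W) = 28.5 — off by 4.30.

U = (0.00, 0.00) ✓; UD at -160.5° ✓; |UD| = 17.50 ✓; ∠(UD, DS) = 90.00° ✓; |DS| = 17.90 ✓; ∠(DS, SF) = 90.00° ✓; |SF| = 21.20 ✓; ∠SFJ = 120.0° ✓; |FJ| = 25.30 ✓; ∠FJW = 82.80° ✓; |JW| = 24.20 ✗.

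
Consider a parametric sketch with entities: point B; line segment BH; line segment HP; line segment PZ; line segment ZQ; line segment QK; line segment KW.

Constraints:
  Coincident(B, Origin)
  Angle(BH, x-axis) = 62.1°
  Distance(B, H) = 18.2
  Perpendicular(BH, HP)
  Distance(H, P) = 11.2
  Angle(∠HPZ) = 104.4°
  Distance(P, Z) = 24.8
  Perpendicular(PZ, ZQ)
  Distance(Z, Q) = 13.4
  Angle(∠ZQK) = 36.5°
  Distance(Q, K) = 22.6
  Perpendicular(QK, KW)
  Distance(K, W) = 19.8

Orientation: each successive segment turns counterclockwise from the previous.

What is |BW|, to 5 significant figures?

34.254

B is at the origin; BH runs at 62.1° with length 18.2, so H = (8.5163, 16.085). The perpendicularity gives HP at right angles to BH, so HP runs at 152.10°; with |HP| = 11.2, P = (-1.3819, 21.325). ∠HPZ = 104.4° gives PZ at -132.30° from the x-axis; with |PZ| = 24.8, Z = (-18.073, 2.9825). The perpendicularity gives ZQ at right angles to PZ, so ZQ runs at -42.300°; with |ZQ| = 13.4, Q = (-8.1615, -6.0359). ∠ZQK = 36.5° gives QK at 101.20° from the x-axis; with |QK| = 22.6, K = (-12.551, 16.134). QK is perpendicular to KW, so KW runs at -168.80°; with |KW| = 19.8, W = (-31.974, 12.288). Then |BW| = |W − B| = 34.254.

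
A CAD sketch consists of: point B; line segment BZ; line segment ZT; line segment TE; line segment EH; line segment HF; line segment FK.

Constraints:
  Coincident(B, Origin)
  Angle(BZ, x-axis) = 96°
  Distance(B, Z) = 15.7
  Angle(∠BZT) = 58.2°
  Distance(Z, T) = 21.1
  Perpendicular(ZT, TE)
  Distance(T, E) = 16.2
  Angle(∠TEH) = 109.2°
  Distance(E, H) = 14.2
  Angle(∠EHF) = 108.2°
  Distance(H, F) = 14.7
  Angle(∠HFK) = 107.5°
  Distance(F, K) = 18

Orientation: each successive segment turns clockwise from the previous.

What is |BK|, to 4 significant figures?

18.90

∠EHF = 108.2° gives HF at 101.6° from the x-axis; with |HF| = 14.7, F = (-6.757, 7.877). ∠HFK = 107.5° gives FK at 29.10° from the x-axis; with |FK| = 18.0, K = (8.971, 16.63). Then |BK| = |K − B| = 18.90.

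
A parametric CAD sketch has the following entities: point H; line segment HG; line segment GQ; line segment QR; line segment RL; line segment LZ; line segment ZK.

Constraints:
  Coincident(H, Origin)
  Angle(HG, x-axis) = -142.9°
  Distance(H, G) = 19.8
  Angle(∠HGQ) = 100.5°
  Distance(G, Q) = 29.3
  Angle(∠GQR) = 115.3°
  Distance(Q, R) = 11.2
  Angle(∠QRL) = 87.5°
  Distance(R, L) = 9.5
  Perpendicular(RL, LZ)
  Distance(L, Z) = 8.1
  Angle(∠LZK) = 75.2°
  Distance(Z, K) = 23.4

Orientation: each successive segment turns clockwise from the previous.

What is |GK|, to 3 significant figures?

45.5

RL is perpendicular to LZ, so LZ runs at -110°; with |LZ| = 8.1, Z = (-27.9, 7.70). ∠LZK = 75.2° gives ZK at 146° from the x-axis; with |ZK| = 23.4, K = (-47.2, 20.9). Then |GK| = |K − G| = 45.5.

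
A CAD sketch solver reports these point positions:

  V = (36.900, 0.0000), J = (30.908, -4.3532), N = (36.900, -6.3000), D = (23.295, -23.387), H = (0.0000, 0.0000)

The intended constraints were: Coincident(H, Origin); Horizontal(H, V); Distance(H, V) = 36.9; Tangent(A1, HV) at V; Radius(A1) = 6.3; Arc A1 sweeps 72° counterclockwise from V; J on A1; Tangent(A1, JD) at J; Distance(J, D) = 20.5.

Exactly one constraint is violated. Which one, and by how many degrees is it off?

Tangent(A1, JD) at J — off by 3.80°.

H = (0.00, 0.00) ✓; H.y = 0.00, V.y = 0.00 ✓; |HV| = 36.90 ✓; ∠(NV, VH) = 90.00° ✓; |NV| = 6.300 ✓; bearing(N→J) − bearing(N→V) = 72.00° ✓; |NJ| = 6.300 ✓; ∠(NJ, JD) = 93.80° ✗; |JD| = 20.50 ✓.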